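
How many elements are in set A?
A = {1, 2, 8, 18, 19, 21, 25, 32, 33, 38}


Set A = {1, 2, 8, 18, 19, 21, 25, 32, 33, 38}
Listing elements: 1, 2, 8, 18, 19, 21, 25, 32, 33, 38
Counting: 10 elements
|A| = 10

10


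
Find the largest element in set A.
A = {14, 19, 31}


Set A = {14, 19, 31}
Elements in ascending order: 14, 19, 31
The largest element is 31.

31


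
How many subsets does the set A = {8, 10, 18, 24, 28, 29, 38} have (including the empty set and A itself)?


Set A = {8, 10, 18, 24, 28, 29, 38}
|A| = 7
The power set P(A) contains all subsets of A.
|P(A)| = 2^|A| = 2^7 = 128

128


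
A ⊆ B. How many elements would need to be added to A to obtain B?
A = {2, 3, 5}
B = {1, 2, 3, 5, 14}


Set A = {2, 3, 5}, |A| = 3
Set B = {1, 2, 3, 5, 14}, |B| = 5
Since A ⊆ B: B \ A = {1, 14}
|B| - |A| = 5 - 3 = 2

2


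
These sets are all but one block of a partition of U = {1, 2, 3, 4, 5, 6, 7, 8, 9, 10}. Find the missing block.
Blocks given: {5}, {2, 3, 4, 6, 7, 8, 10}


U = {1, 2, 3, 4, 5, 6, 7, 8, 9, 10}
Shown blocks: {5}, {2, 3, 4, 6, 7, 8, 10}
A partition's blocks are pairwise disjoint and cover U, so the missing block = U \ (union of shown blocks).
Union of shown blocks: {2, 3, 4, 5, 6, 7, 8, 10}
Missing block = U \ (union) = {1, 9}

{1, 9}


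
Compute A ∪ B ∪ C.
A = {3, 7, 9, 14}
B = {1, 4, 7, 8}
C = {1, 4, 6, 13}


Set A = {3, 7, 9, 14}
Set B = {1, 4, 7, 8}
Set C = {1, 4, 6, 13}
First, A ∪ B = {1, 3, 4, 7, 8, 9, 14}
Then, (A ∪ B) ∪ C = {1, 3, 4, 6, 7, 8, 9, 13, 14}

{1, 3, 4, 6, 7, 8, 9, 13, 14}


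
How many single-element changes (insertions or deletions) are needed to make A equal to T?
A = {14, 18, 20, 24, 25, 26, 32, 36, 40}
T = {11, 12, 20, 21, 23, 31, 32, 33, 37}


Set A = {14, 18, 20, 24, 25, 26, 32, 36, 40}
Set T = {11, 12, 20, 21, 23, 31, 32, 33, 37}
Elements to remove from A (in A, not in T): {14, 18, 24, 25, 26, 36, 40} → 7 removals
Elements to add to A (in T, not in A): {11, 12, 21, 23, 31, 33, 37} → 7 additions
Total edits = 7 + 7 = 14

14


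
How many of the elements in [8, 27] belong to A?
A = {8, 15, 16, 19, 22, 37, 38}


Set A = {8, 15, 16, 19, 22, 37, 38}
Candidates: [8, 27]
Check each candidate:
8 ∈ A, 27 ∉ A
Count of candidates in A: 1

1


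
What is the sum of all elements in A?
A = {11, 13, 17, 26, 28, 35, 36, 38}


Set A = {11, 13, 17, 26, 28, 35, 36, 38}
Sum = 11 + 13 + 17 + 26 + 28 + 35 + 36 + 38 = 204

204


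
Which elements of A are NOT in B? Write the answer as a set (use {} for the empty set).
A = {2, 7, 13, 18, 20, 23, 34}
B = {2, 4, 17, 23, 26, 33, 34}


Set A = {2, 7, 13, 18, 20, 23, 34}
Set B = {2, 4, 17, 23, 26, 33, 34}
Check each element of A against B:
2 ∈ B, 7 ∉ B (include), 13 ∉ B (include), 18 ∉ B (include), 20 ∉ B (include), 23 ∈ B, 34 ∈ B
Elements of A not in B: {7, 13, 18, 20}

{7, 13, 18, 20}


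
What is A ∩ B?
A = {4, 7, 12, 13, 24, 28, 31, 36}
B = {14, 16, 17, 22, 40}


Set A = {4, 7, 12, 13, 24, 28, 31, 36}
Set B = {14, 16, 17, 22, 40}
A ∩ B includes only elements in both sets.
Check each element of A against B:
4 ✗, 7 ✗, 12 ✗, 13 ✗, 24 ✗, 28 ✗, 31 ✗, 36 ✗
A ∩ B = {}

{}


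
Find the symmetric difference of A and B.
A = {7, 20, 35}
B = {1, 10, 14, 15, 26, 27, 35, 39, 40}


Set A = {7, 20, 35}
Set B = {1, 10, 14, 15, 26, 27, 35, 39, 40}
A △ B = (A \ B) ∪ (B \ A)
Elements in A but not B: {7, 20}
Elements in B but not A: {1, 10, 14, 15, 26, 27, 39, 40}
A △ B = {1, 7, 10, 14, 15, 20, 26, 27, 39, 40}

{1, 7, 10, 14, 15, 20, 26, 27, 39, 40}


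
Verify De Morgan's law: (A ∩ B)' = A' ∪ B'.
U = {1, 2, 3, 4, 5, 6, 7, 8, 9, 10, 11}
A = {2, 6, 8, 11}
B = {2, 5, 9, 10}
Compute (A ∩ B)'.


U = {1, 2, 3, 4, 5, 6, 7, 8, 9, 10, 11}
A = {2, 6, 8, 11}, B = {2, 5, 9, 10}
A ∩ B = {2}
(A ∩ B)' = U \ (A ∩ B) = {1, 3, 4, 5, 6, 7, 8, 9, 10, 11}
Verification via A' ∪ B': A' = {1, 3, 4, 5, 7, 9, 10}, B' = {1, 3, 4, 6, 7, 8, 11}
A' ∪ B' = {1, 3, 4, 5, 6, 7, 8, 9, 10, 11} ✓

{1, 3, 4, 5, 6, 7, 8, 9, 10, 11}


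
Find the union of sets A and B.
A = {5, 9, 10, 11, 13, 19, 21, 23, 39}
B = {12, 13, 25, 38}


Set A = {5, 9, 10, 11, 13, 19, 21, 23, 39}
Set B = {12, 13, 25, 38}
A ∪ B includes all elements in either set.
Elements from A: {5, 9, 10, 11, 13, 19, 21, 23, 39}
Elements from B not already included: {12, 25, 38}
A ∪ B = {5, 9, 10, 11, 12, 13, 19, 21, 23, 25, 38, 39}

{5, 9, 10, 11, 12, 13, 19, 21, 23, 25, 38, 39}


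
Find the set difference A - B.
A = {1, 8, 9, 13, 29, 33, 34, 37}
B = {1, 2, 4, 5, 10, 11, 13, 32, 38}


Set A = {1, 8, 9, 13, 29, 33, 34, 37}
Set B = {1, 2, 4, 5, 10, 11, 13, 32, 38}
A \ B includes elements in A that are not in B.
Check each element of A:
1 (in B, remove), 8 (not in B, keep), 9 (not in B, keep), 13 (in B, remove), 29 (not in B, keep), 33 (not in B, keep), 34 (not in B, keep), 37 (not in B, keep)
A \ B = {8, 9, 29, 33, 34, 37}

{8, 9, 29, 33, 34, 37}


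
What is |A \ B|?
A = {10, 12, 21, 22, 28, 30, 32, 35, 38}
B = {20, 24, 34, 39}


Set A = {10, 12, 21, 22, 28, 30, 32, 35, 38}
Set B = {20, 24, 34, 39}
A \ B = {10, 12, 21, 22, 28, 30, 32, 35, 38}
|A \ B| = 9

9


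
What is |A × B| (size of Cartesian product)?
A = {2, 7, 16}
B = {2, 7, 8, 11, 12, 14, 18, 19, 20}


Set A = {2, 7, 16} has 3 elements.
Set B = {2, 7, 8, 11, 12, 14, 18, 19, 20} has 9 elements.
|A × B| = |A| × |B| = 3 × 9 = 27

27


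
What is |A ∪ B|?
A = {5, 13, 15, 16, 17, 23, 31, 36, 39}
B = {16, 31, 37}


Set A = {5, 13, 15, 16, 17, 23, 31, 36, 39}, |A| = 9
Set B = {16, 31, 37}, |B| = 3
A ∩ B = {16, 31}, |A ∩ B| = 2
|A ∪ B| = |A| + |B| - |A ∩ B| = 9 + 3 - 2 = 10

10


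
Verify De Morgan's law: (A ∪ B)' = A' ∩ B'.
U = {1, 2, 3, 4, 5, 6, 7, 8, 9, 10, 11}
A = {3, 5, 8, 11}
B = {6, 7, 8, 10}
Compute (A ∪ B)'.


U = {1, 2, 3, 4, 5, 6, 7, 8, 9, 10, 11}
A = {3, 5, 8, 11}, B = {6, 7, 8, 10}
A ∪ B = {3, 5, 6, 7, 8, 10, 11}
(A ∪ B)' = U \ (A ∪ B) = {1, 2, 4, 9}
Verification via A' ∩ B': A' = {1, 2, 4, 6, 7, 9, 10}, B' = {1, 2, 3, 4, 5, 9, 11}
A' ∩ B' = {1, 2, 4, 9} ✓

{1, 2, 4, 9}


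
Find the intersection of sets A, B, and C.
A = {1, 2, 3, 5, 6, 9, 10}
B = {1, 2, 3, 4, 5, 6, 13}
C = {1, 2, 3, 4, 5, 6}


Set A = {1, 2, 3, 5, 6, 9, 10}
Set B = {1, 2, 3, 4, 5, 6, 13}
Set C = {1, 2, 3, 4, 5, 6}
First, A ∩ B = {1, 2, 3, 5, 6}
Then, (A ∩ B) ∩ C = {1, 2, 3, 5, 6}

{1, 2, 3, 5, 6}


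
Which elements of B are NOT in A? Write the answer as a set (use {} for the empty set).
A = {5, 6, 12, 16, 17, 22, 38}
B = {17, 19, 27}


Set A = {5, 6, 12, 16, 17, 22, 38}
Set B = {17, 19, 27}
Check each element of B against A:
17 ∈ A, 19 ∉ A (include), 27 ∉ A (include)
Elements of B not in A: {19, 27}

{19, 27}


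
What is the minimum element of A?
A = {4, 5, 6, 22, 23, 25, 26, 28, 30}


Set A = {4, 5, 6, 22, 23, 25, 26, 28, 30}
Elements in ascending order: 4, 5, 6, 22, 23, 25, 26, 28, 30
The smallest element is 4.

4


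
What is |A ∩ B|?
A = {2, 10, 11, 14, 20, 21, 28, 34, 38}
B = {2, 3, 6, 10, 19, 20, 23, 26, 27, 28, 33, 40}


Set A = {2, 10, 11, 14, 20, 21, 28, 34, 38}
Set B = {2, 3, 6, 10, 19, 20, 23, 26, 27, 28, 33, 40}
A ∩ B = {2, 10, 20, 28}
|A ∩ B| = 4

4


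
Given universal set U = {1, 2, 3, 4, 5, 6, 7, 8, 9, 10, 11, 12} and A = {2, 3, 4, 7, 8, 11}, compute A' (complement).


Universal set U = {1, 2, 3, 4, 5, 6, 7, 8, 9, 10, 11, 12}
Set A = {2, 3, 4, 7, 8, 11}
A' = U \ A = elements in U but not in A
Checking each element of U:
1 (not in A, include), 2 (in A, exclude), 3 (in A, exclude), 4 (in A, exclude), 5 (not in A, include), 6 (not in A, include), 7 (in A, exclude), 8 (in A, exclude), 9 (not in A, include), 10 (not in A, include), 11 (in A, exclude), 12 (not in A, include)
A' = {1, 5, 6, 9, 10, 12}

{1, 5, 6, 9, 10, 12}


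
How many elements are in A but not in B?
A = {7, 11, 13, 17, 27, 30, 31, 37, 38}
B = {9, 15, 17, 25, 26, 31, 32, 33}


Set A = {7, 11, 13, 17, 27, 30, 31, 37, 38}
Set B = {9, 15, 17, 25, 26, 31, 32, 33}
A \ B = {7, 11, 13, 27, 30, 37, 38}
|A \ B| = 7

7


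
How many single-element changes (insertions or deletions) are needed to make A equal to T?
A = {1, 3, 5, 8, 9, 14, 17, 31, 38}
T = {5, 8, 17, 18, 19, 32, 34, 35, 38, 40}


Set A = {1, 3, 5, 8, 9, 14, 17, 31, 38}
Set T = {5, 8, 17, 18, 19, 32, 34, 35, 38, 40}
Elements to remove from A (in A, not in T): {1, 3, 9, 14, 31} → 5 removals
Elements to add to A (in T, not in A): {18, 19, 32, 34, 35, 40} → 6 additions
Total edits = 5 + 6 = 11

11


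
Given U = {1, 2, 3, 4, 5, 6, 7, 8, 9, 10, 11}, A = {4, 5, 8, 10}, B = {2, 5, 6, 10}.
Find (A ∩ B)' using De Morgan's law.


U = {1, 2, 3, 4, 5, 6, 7, 8, 9, 10, 11}
A = {4, 5, 8, 10}, B = {2, 5, 6, 10}
A ∩ B = {5, 10}
(A ∩ B)' = U \ (A ∩ B) = {1, 2, 3, 4, 6, 7, 8, 9, 11}
Verification via A' ∪ B': A' = {1, 2, 3, 6, 7, 9, 11}, B' = {1, 3, 4, 7, 8, 9, 11}
A' ∪ B' = {1, 2, 3, 4, 6, 7, 8, 9, 11} ✓

{1, 2, 3, 4, 6, 7, 8, 9, 11}


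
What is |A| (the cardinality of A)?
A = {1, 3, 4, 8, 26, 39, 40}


Set A = {1, 3, 4, 8, 26, 39, 40}
Listing elements: 1, 3, 4, 8, 26, 39, 40
Counting: 7 elements
|A| = 7

7


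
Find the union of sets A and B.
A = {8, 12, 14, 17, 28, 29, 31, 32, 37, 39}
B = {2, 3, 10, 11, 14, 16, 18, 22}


Set A = {8, 12, 14, 17, 28, 29, 31, 32, 37, 39}
Set B = {2, 3, 10, 11, 14, 16, 18, 22}
A ∪ B includes all elements in either set.
Elements from A: {8, 12, 14, 17, 28, 29, 31, 32, 37, 39}
Elements from B not already included: {2, 3, 10, 11, 16, 18, 22}
A ∪ B = {2, 3, 8, 10, 11, 12, 14, 16, 17, 18, 22, 28, 29, 31, 32, 37, 39}

{2, 3, 8, 10, 11, 12, 14, 16, 17, 18, 22, 28, 29, 31, 32, 37, 39}


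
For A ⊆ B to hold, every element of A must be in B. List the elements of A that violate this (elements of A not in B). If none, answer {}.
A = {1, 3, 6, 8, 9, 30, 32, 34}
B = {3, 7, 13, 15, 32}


Set A = {1, 3, 6, 8, 9, 30, 32, 34}
Set B = {3, 7, 13, 15, 32}
Check each element of A against B:
1 ∉ B (include), 3 ∈ B, 6 ∉ B (include), 8 ∉ B (include), 9 ∉ B (include), 30 ∉ B (include), 32 ∈ B, 34 ∉ B (include)
Elements of A not in B: {1, 6, 8, 9, 30, 34}

{1, 6, 8, 9, 30, 34}


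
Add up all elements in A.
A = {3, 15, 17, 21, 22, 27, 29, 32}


Set A = {3, 15, 17, 21, 22, 27, 29, 32}
Sum = 3 + 15 + 17 + 21 + 22 + 27 + 29 + 32 = 166

166


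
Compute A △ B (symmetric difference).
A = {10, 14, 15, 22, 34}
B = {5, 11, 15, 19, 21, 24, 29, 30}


Set A = {10, 14, 15, 22, 34}
Set B = {5, 11, 15, 19, 21, 24, 29, 30}
A △ B = (A \ B) ∪ (B \ A)
Elements in A but not B: {10, 14, 22, 34}
Elements in B but not A: {5, 11, 19, 21, 24, 29, 30}
A △ B = {5, 10, 11, 14, 19, 21, 22, 24, 29, 30, 34}

{5, 10, 11, 14, 19, 21, 22, 24, 29, 30, 34}


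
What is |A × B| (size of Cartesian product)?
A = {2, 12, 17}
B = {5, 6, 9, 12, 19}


Set A = {2, 12, 17} has 3 elements.
Set B = {5, 6, 9, 12, 19} has 5 elements.
|A × B| = |A| × |B| = 3 × 5 = 15

15


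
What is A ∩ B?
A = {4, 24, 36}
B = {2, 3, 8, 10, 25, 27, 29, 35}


Set A = {4, 24, 36}
Set B = {2, 3, 8, 10, 25, 27, 29, 35}
A ∩ B includes only elements in both sets.
Check each element of A against B:
4 ✗, 24 ✗, 36 ✗
A ∩ B = {}

{}


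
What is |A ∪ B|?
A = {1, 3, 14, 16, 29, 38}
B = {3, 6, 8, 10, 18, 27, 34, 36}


Set A = {1, 3, 14, 16, 29, 38}, |A| = 6
Set B = {3, 6, 8, 10, 18, 27, 34, 36}, |B| = 8
A ∩ B = {3}, |A ∩ B| = 1
|A ∪ B| = |A| + |B| - |A ∩ B| = 6 + 8 - 1 = 13

13


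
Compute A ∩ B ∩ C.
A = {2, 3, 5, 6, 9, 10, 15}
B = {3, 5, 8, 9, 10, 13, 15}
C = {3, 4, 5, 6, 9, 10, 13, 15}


Set A = {2, 3, 5, 6, 9, 10, 15}
Set B = {3, 5, 8, 9, 10, 13, 15}
Set C = {3, 4, 5, 6, 9, 10, 13, 15}
First, A ∩ B = {3, 5, 9, 10, 15}
Then, (A ∩ B) ∩ C = {3, 5, 9, 10, 15}

{3, 5, 9, 10, 15}


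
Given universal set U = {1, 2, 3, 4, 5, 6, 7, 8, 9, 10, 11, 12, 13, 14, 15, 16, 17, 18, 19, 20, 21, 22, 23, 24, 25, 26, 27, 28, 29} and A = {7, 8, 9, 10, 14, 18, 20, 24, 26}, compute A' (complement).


Universal set U = {1, 2, 3, 4, 5, 6, 7, 8, 9, 10, 11, 12, 13, 14, 15, 16, 17, 18, 19, 20, 21, 22, 23, 24, 25, 26, 27, 28, 29}
Set A = {7, 8, 9, 10, 14, 18, 20, 24, 26}
A' = U \ A = elements in U but not in A
Checking each element of U:
1 (not in A, include), 2 (not in A, include), 3 (not in A, include), 4 (not in A, include), 5 (not in A, include), 6 (not in A, include), 7 (in A, exclude), 8 (in A, exclude), 9 (in A, exclude), 10 (in A, exclude), 11 (not in A, include), 12 (not in A, include), 13 (not in A, include), 14 (in A, exclude), 15 (not in A, include), 16 (not in A, include), 17 (not in A, include), 18 (in A, exclude), 19 (not in A, include), 20 (in A, exclude), 21 (not in A, include), 22 (not in A, include), 23 (not in A, include), 24 (in A, exclude), 25 (not in A, include), 26 (in A, exclude), 27 (not in A, include), 28 (not in A, include), 29 (not in A, include)
A' = {1, 2, 3, 4, 5, 6, 11, 12, 13, 15, 16, 17, 19, 21, 22, 23, 25, 27, 28, 29}

{1, 2, 3, 4, 5, 6, 11, 12, 13, 15, 16, 17, 19, 21, 22, 23, 25, 27, 28, 29}


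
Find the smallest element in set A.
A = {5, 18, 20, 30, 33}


Set A = {5, 18, 20, 30, 33}
Elements in ascending order: 5, 18, 20, 30, 33
The smallest element is 5.

5


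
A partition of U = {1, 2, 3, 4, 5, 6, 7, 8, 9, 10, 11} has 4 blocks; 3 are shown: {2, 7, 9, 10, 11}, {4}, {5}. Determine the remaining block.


U = {1, 2, 3, 4, 5, 6, 7, 8, 9, 10, 11}
Shown blocks: {2, 7, 9, 10, 11}, {4}, {5}
A partition's blocks are pairwise disjoint and cover U, so the missing block = U \ (union of shown blocks).
Union of shown blocks: {2, 4, 5, 7, 9, 10, 11}
Missing block = U \ (union) = {1, 3, 6, 8}

{1, 3, 6, 8}


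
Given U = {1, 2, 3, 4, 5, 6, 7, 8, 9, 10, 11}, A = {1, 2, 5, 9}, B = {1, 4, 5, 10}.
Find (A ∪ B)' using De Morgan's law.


U = {1, 2, 3, 4, 5, 6, 7, 8, 9, 10, 11}
A = {1, 2, 5, 9}, B = {1, 4, 5, 10}
A ∪ B = {1, 2, 4, 5, 9, 10}
(A ∪ B)' = U \ (A ∪ B) = {3, 6, 7, 8, 11}
Verification via A' ∩ B': A' = {3, 4, 6, 7, 8, 10, 11}, B' = {2, 3, 6, 7, 8, 9, 11}
A' ∩ B' = {3, 6, 7, 8, 11} ✓

{3, 6, 7, 8, 11}


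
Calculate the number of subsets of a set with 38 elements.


The set has 38 elements.
The power set contains all possible subsets.
|P(A)| = 2^|A| = 2^38 = 274877906944

274877906944


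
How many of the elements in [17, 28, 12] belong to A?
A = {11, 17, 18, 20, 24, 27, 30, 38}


Set A = {11, 17, 18, 20, 24, 27, 30, 38}
Candidates: [17, 28, 12]
Check each candidate:
17 ∈ A, 28 ∉ A, 12 ∉ A
Count of candidates in A: 1

1


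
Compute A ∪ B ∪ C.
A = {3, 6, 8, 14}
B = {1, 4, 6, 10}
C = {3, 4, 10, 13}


Set A = {3, 6, 8, 14}
Set B = {1, 4, 6, 10}
Set C = {3, 4, 10, 13}
First, A ∪ B = {1, 3, 4, 6, 8, 10, 14}
Then, (A ∪ B) ∪ C = {1, 3, 4, 6, 8, 10, 13, 14}

{1, 3, 4, 6, 8, 10, 13, 14}


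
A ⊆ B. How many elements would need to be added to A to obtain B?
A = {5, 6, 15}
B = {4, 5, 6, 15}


Set A = {5, 6, 15}, |A| = 3
Set B = {4, 5, 6, 15}, |B| = 4
Since A ⊆ B: B \ A = {4}
|B| - |A| = 4 - 3 = 1

1


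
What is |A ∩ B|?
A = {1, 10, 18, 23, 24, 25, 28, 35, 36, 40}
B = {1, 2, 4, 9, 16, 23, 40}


Set A = {1, 10, 18, 23, 24, 25, 28, 35, 36, 40}
Set B = {1, 2, 4, 9, 16, 23, 40}
A ∩ B = {1, 23, 40}
|A ∩ B| = 3

3


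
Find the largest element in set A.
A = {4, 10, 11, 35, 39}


Set A = {4, 10, 11, 35, 39}
Elements in ascending order: 4, 10, 11, 35, 39
The largest element is 39.

39


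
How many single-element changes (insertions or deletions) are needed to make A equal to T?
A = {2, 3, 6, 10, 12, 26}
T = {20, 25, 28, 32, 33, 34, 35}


Set A = {2, 3, 6, 10, 12, 26}
Set T = {20, 25, 28, 32, 33, 34, 35}
Elements to remove from A (in A, not in T): {2, 3, 6, 10, 12, 26} → 6 removals
Elements to add to A (in T, not in A): {20, 25, 28, 32, 33, 34, 35} → 7 additions
Total edits = 6 + 7 = 13

13


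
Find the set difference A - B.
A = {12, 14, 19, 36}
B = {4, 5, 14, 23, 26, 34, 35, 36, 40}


Set A = {12, 14, 19, 36}
Set B = {4, 5, 14, 23, 26, 34, 35, 36, 40}
A \ B includes elements in A that are not in B.
Check each element of A:
12 (not in B, keep), 14 (in B, remove), 19 (not in B, keep), 36 (in B, remove)
A \ B = {12, 19}

{12, 19}


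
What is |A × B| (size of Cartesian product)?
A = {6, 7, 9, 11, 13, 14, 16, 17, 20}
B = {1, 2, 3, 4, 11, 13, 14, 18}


Set A = {6, 7, 9, 11, 13, 14, 16, 17, 20} has 9 elements.
Set B = {1, 2, 3, 4, 11, 13, 14, 18} has 8 elements.
|A × B| = |A| × |B| = 9 × 8 = 72

72


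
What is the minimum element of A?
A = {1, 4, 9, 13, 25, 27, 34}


Set A = {1, 4, 9, 13, 25, 27, 34}
Elements in ascending order: 1, 4, 9, 13, 25, 27, 34
The smallest element is 1.

1


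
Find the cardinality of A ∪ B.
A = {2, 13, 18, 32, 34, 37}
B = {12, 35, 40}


Set A = {2, 13, 18, 32, 34, 37}, |A| = 6
Set B = {12, 35, 40}, |B| = 3
A ∩ B = {}, |A ∩ B| = 0
|A ∪ B| = |A| + |B| - |A ∩ B| = 6 + 3 - 0 = 9

9


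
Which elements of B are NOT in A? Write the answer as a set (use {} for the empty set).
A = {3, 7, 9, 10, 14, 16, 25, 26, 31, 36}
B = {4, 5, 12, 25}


Set A = {3, 7, 9, 10, 14, 16, 25, 26, 31, 36}
Set B = {4, 5, 12, 25}
Check each element of B against A:
4 ∉ A (include), 5 ∉ A (include), 12 ∉ A (include), 25 ∈ A
Elements of B not in A: {4, 5, 12}

{4, 5, 12}


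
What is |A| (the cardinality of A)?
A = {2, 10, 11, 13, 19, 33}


Set A = {2, 10, 11, 13, 19, 33}
Listing elements: 2, 10, 11, 13, 19, 33
Counting: 6 elements
|A| = 6

6


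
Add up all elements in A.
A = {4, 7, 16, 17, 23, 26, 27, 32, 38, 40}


Set A = {4, 7, 16, 17, 23, 26, 27, 32, 38, 40}
Sum = 4 + 7 + 16 + 17 + 23 + 26 + 27 + 32 + 38 + 40 = 230

230


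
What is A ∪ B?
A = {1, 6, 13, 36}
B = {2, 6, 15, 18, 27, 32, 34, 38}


Set A = {1, 6, 13, 36}
Set B = {2, 6, 15, 18, 27, 32, 34, 38}
A ∪ B includes all elements in either set.
Elements from A: {1, 6, 13, 36}
Elements from B not already included: {2, 15, 18, 27, 32, 34, 38}
A ∪ B = {1, 2, 6, 13, 15, 18, 27, 32, 34, 36, 38}

{1, 2, 6, 13, 15, 18, 27, 32, 34, 36, 38}


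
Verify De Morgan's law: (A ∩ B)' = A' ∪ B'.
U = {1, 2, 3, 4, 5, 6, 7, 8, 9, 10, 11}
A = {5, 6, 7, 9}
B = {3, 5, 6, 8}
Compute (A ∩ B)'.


U = {1, 2, 3, 4, 5, 6, 7, 8, 9, 10, 11}
A = {5, 6, 7, 9}, B = {3, 5, 6, 8}
A ∩ B = {5, 6}
(A ∩ B)' = U \ (A ∩ B) = {1, 2, 3, 4, 7, 8, 9, 10, 11}
Verification via A' ∪ B': A' = {1, 2, 3, 4, 8, 10, 11}, B' = {1, 2, 4, 7, 9, 10, 11}
A' ∪ B' = {1, 2, 3, 4, 7, 8, 9, 10, 11} ✓

{1, 2, 3, 4, 7, 8, 9, 10, 11}


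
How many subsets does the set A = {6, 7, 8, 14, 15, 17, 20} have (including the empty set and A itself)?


Set A = {6, 7, 8, 14, 15, 17, 20}
|A| = 7
The power set P(A) contains all subsets of A.
|P(A)| = 2^|A| = 2^7 = 128

128


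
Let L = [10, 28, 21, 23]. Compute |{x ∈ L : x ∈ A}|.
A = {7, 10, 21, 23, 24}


Set A = {7, 10, 21, 23, 24}
Candidates: [10, 28, 21, 23]
Check each candidate:
10 ∈ A, 28 ∉ A, 21 ∈ A, 23 ∈ A
Count of candidates in A: 3

3


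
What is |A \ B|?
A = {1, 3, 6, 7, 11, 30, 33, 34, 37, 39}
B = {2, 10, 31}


Set A = {1, 3, 6, 7, 11, 30, 33, 34, 37, 39}
Set B = {2, 10, 31}
A \ B = {1, 3, 6, 7, 11, 30, 33, 34, 37, 39}
|A \ B| = 10

10


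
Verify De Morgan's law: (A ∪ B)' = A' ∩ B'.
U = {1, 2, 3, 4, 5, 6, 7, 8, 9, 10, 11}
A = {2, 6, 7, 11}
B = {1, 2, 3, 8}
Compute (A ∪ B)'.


U = {1, 2, 3, 4, 5, 6, 7, 8, 9, 10, 11}
A = {2, 6, 7, 11}, B = {1, 2, 3, 8}
A ∪ B = {1, 2, 3, 6, 7, 8, 11}
(A ∪ B)' = U \ (A ∪ B) = {4, 5, 9, 10}
Verification via A' ∩ B': A' = {1, 3, 4, 5, 8, 9, 10}, B' = {4, 5, 6, 7, 9, 10, 11}
A' ∩ B' = {4, 5, 9, 10} ✓

{4, 5, 9, 10}


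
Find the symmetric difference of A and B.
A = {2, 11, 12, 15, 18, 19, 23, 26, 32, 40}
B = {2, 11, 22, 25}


Set A = {2, 11, 12, 15, 18, 19, 23, 26, 32, 40}
Set B = {2, 11, 22, 25}
A △ B = (A \ B) ∪ (B \ A)
Elements in A but not B: {12, 15, 18, 19, 23, 26, 32, 40}
Elements in B but not A: {22, 25}
A △ B = {12, 15, 18, 19, 22, 23, 25, 26, 32, 40}

{12, 15, 18, 19, 22, 23, 25, 26, 32, 40}


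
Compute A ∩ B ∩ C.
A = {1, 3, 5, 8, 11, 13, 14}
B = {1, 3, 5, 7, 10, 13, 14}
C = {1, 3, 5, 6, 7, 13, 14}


Set A = {1, 3, 5, 8, 11, 13, 14}
Set B = {1, 3, 5, 7, 10, 13, 14}
Set C = {1, 3, 5, 6, 7, 13, 14}
First, A ∩ B = {1, 3, 5, 13, 14}
Then, (A ∩ B) ∩ C = {1, 3, 5, 13, 14}

{1, 3, 5, 13, 14}


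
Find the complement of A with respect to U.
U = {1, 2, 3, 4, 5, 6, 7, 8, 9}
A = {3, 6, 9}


Universal set U = {1, 2, 3, 4, 5, 6, 7, 8, 9}
Set A = {3, 6, 9}
A' = U \ A = elements in U but not in A
Checking each element of U:
1 (not in A, include), 2 (not in A, include), 3 (in A, exclude), 4 (not in A, include), 5 (not in A, include), 6 (in A, exclude), 7 (not in A, include), 8 (not in A, include), 9 (in A, exclude)
A' = {1, 2, 4, 5, 7, 8}

{1, 2, 4, 5, 7, 8}


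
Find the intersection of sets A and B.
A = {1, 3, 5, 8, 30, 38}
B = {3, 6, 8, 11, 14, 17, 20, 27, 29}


Set A = {1, 3, 5, 8, 30, 38}
Set B = {3, 6, 8, 11, 14, 17, 20, 27, 29}
A ∩ B includes only elements in both sets.
Check each element of A against B:
1 ✗, 3 ✓, 5 ✗, 8 ✓, 30 ✗, 38 ✗
A ∩ B = {3, 8}

{3, 8}


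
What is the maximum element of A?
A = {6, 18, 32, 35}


Set A = {6, 18, 32, 35}
Elements in ascending order: 6, 18, 32, 35
The largest element is 35.

35


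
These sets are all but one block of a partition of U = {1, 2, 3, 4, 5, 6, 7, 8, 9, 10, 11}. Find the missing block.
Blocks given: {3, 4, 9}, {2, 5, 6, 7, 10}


U = {1, 2, 3, 4, 5, 6, 7, 8, 9, 10, 11}
Shown blocks: {3, 4, 9}, {2, 5, 6, 7, 10}
A partition's blocks are pairwise disjoint and cover U, so the missing block = U \ (union of shown blocks).
Union of shown blocks: {2, 3, 4, 5, 6, 7, 9, 10}
Missing block = U \ (union) = {1, 8, 11}

{1, 8, 11}


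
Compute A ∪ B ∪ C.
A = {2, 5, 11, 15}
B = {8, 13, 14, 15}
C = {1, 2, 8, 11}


Set A = {2, 5, 11, 15}
Set B = {8, 13, 14, 15}
Set C = {1, 2, 8, 11}
First, A ∪ B = {2, 5, 8, 11, 13, 14, 15}
Then, (A ∪ B) ∪ C = {1, 2, 5, 8, 11, 13, 14, 15}

{1, 2, 5, 8, 11, 13, 14, 15}


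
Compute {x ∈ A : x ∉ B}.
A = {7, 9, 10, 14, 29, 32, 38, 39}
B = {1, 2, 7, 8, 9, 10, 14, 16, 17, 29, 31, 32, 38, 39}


Set A = {7, 9, 10, 14, 29, 32, 38, 39}
Set B = {1, 2, 7, 8, 9, 10, 14, 16, 17, 29, 31, 32, 38, 39}
Check each element of A against B:
7 ∈ B, 9 ∈ B, 10 ∈ B, 14 ∈ B, 29 ∈ B, 32 ∈ B, 38 ∈ B, 39 ∈ B
Elements of A not in B: {}

{}


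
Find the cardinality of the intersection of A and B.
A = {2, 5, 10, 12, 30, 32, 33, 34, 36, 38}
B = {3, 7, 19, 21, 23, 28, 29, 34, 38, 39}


Set A = {2, 5, 10, 12, 30, 32, 33, 34, 36, 38}
Set B = {3, 7, 19, 21, 23, 28, 29, 34, 38, 39}
A ∩ B = {34, 38}
|A ∩ B| = 2

2


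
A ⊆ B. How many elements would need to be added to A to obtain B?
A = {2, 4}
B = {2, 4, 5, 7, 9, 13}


Set A = {2, 4}, |A| = 2
Set B = {2, 4, 5, 7, 9, 13}, |B| = 6
Since A ⊆ B: B \ A = {5, 7, 9, 13}
|B| - |A| = 6 - 2 = 4

4


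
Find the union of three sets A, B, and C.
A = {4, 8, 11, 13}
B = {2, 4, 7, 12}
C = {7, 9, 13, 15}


Set A = {4, 8, 11, 13}
Set B = {2, 4, 7, 12}
Set C = {7, 9, 13, 15}
First, A ∪ B = {2, 4, 7, 8, 11, 12, 13}
Then, (A ∪ B) ∪ C = {2, 4, 7, 8, 9, 11, 12, 13, 15}

{2, 4, 7, 8, 9, 11, 12, 13, 15}


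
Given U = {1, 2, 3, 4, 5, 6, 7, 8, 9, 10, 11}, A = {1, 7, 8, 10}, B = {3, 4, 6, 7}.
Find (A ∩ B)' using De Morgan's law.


U = {1, 2, 3, 4, 5, 6, 7, 8, 9, 10, 11}
A = {1, 7, 8, 10}, B = {3, 4, 6, 7}
A ∩ B = {7}
(A ∩ B)' = U \ (A ∩ B) = {1, 2, 3, 4, 5, 6, 8, 9, 10, 11}
Verification via A' ∪ B': A' = {2, 3, 4, 5, 6, 9, 11}, B' = {1, 2, 5, 8, 9, 10, 11}
A' ∪ B' = {1, 2, 3, 4, 5, 6, 8, 9, 10, 11} ✓

{1, 2, 3, 4, 5, 6, 8, 9, 10, 11}


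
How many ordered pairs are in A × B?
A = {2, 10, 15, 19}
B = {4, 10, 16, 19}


Set A = {2, 10, 15, 19} has 4 elements.
Set B = {4, 10, 16, 19} has 4 elements.
|A × B| = |A| × |B| = 4 × 4 = 16

16


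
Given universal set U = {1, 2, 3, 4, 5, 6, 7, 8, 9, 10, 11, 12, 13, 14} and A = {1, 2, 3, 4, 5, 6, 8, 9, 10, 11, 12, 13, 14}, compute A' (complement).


Universal set U = {1, 2, 3, 4, 5, 6, 7, 8, 9, 10, 11, 12, 13, 14}
Set A = {1, 2, 3, 4, 5, 6, 8, 9, 10, 11, 12, 13, 14}
A' = U \ A = elements in U but not in A
Checking each element of U:
1 (in A, exclude), 2 (in A, exclude), 3 (in A, exclude), 4 (in A, exclude), 5 (in A, exclude), 6 (in A, exclude), 7 (not in A, include), 8 (in A, exclude), 9 (in A, exclude), 10 (in A, exclude), 11 (in A, exclude), 12 (in A, exclude), 13 (in A, exclude), 14 (in A, exclude)
A' = {7}

{7}


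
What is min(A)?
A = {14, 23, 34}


Set A = {14, 23, 34}
Elements in ascending order: 14, 23, 34
The smallest element is 14.

14


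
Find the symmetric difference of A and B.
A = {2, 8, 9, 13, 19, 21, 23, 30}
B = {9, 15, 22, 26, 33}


Set A = {2, 8, 9, 13, 19, 21, 23, 30}
Set B = {9, 15, 22, 26, 33}
A △ B = (A \ B) ∪ (B \ A)
Elements in A but not B: {2, 8, 13, 19, 21, 23, 30}
Elements in B but not A: {15, 22, 26, 33}
A △ B = {2, 8, 13, 15, 19, 21, 22, 23, 26, 30, 33}

{2, 8, 13, 15, 19, 21, 22, 23, 26, 30, 33}


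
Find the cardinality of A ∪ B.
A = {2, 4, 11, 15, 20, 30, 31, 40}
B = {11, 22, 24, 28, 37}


Set A = {2, 4, 11, 15, 20, 30, 31, 40}, |A| = 8
Set B = {11, 22, 24, 28, 37}, |B| = 5
A ∩ B = {11}, |A ∩ B| = 1
|A ∪ B| = |A| + |B| - |A ∩ B| = 8 + 5 - 1 = 12

12


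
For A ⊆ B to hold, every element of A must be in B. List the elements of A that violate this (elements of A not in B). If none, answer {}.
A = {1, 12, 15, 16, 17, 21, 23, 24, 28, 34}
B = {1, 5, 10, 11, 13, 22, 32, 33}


Set A = {1, 12, 15, 16, 17, 21, 23, 24, 28, 34}
Set B = {1, 5, 10, 11, 13, 22, 32, 33}
Check each element of A against B:
1 ∈ B, 12 ∉ B (include), 15 ∉ B (include), 16 ∉ B (include), 17 ∉ B (include), 21 ∉ B (include), 23 ∉ B (include), 24 ∉ B (include), 28 ∉ B (include), 34 ∉ B (include)
Elements of A not in B: {12, 15, 16, 17, 21, 23, 24, 28, 34}

{12, 15, 16, 17, 21, 23, 24, 28, 34}


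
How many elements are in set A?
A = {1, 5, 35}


Set A = {1, 5, 35}
Listing elements: 1, 5, 35
Counting: 3 elements
|A| = 3

3


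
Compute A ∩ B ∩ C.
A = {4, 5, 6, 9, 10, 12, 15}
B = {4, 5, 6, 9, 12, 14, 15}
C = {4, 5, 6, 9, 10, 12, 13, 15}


Set A = {4, 5, 6, 9, 10, 12, 15}
Set B = {4, 5, 6, 9, 12, 14, 15}
Set C = {4, 5, 6, 9, 10, 12, 13, 15}
First, A ∩ B = {4, 5, 6, 9, 12, 15}
Then, (A ∩ B) ∩ C = {4, 5, 6, 9, 12, 15}

{4, 5, 6, 9, 12, 15}


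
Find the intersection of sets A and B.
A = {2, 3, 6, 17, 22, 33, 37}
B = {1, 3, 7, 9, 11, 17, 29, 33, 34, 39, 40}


Set A = {2, 3, 6, 17, 22, 33, 37}
Set B = {1, 3, 7, 9, 11, 17, 29, 33, 34, 39, 40}
A ∩ B includes only elements in both sets.
Check each element of A against B:
2 ✗, 3 ✓, 6 ✗, 17 ✓, 22 ✗, 33 ✓, 37 ✗
A ∩ B = {3, 17, 33}

{3, 17, 33}


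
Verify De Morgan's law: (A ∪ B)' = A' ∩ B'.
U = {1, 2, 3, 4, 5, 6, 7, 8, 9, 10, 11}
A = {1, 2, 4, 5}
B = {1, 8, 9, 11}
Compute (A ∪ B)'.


U = {1, 2, 3, 4, 5, 6, 7, 8, 9, 10, 11}
A = {1, 2, 4, 5}, B = {1, 8, 9, 11}
A ∪ B = {1, 2, 4, 5, 8, 9, 11}
(A ∪ B)' = U \ (A ∪ B) = {3, 6, 7, 10}
Verification via A' ∩ B': A' = {3, 6, 7, 8, 9, 10, 11}, B' = {2, 3, 4, 5, 6, 7, 10}
A' ∩ B' = {3, 6, 7, 10} ✓

{3, 6, 7, 10}


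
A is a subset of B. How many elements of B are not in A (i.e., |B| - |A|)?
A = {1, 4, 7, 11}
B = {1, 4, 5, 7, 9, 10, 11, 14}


Set A = {1, 4, 7, 11}, |A| = 4
Set B = {1, 4, 5, 7, 9, 10, 11, 14}, |B| = 8
Since A ⊆ B: B \ A = {5, 9, 10, 14}
|B| - |A| = 8 - 4 = 4

4


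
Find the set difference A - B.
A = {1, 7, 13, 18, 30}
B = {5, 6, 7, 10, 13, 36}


Set A = {1, 7, 13, 18, 30}
Set B = {5, 6, 7, 10, 13, 36}
A \ B includes elements in A that are not in B.
Check each element of A:
1 (not in B, keep), 7 (in B, remove), 13 (in B, remove), 18 (not in B, keep), 30 (not in B, keep)
A \ B = {1, 18, 30}

{1, 18, 30}


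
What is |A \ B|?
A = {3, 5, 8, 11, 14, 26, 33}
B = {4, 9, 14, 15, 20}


Set A = {3, 5, 8, 11, 14, 26, 33}
Set B = {4, 9, 14, 15, 20}
A \ B = {3, 5, 8, 11, 26, 33}
|A \ B| = 6

6


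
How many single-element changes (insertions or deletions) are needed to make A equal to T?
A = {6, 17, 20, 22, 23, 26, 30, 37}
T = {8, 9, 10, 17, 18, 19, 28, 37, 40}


Set A = {6, 17, 20, 22, 23, 26, 30, 37}
Set T = {8, 9, 10, 17, 18, 19, 28, 37, 40}
Elements to remove from A (in A, not in T): {6, 20, 22, 23, 26, 30} → 6 removals
Elements to add to A (in T, not in A): {8, 9, 10, 18, 19, 28, 40} → 7 additions
Total edits = 6 + 7 = 13

13


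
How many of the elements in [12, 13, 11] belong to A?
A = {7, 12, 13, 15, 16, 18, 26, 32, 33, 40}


Set A = {7, 12, 13, 15, 16, 18, 26, 32, 33, 40}
Candidates: [12, 13, 11]
Check each candidate:
12 ∈ A, 13 ∈ A, 11 ∉ A
Count of candidates in A: 2

2


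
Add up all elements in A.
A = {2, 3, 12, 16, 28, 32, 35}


Set A = {2, 3, 12, 16, 28, 32, 35}
Sum = 2 + 3 + 12 + 16 + 28 + 32 + 35 = 128

128


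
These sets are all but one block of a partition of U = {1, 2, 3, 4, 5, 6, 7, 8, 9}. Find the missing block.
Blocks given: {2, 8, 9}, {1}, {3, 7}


U = {1, 2, 3, 4, 5, 6, 7, 8, 9}
Shown blocks: {2, 8, 9}, {1}, {3, 7}
A partition's blocks are pairwise disjoint and cover U, so the missing block = U \ (union of shown blocks).
Union of shown blocks: {1, 2, 3, 7, 8, 9}
Missing block = U \ (union) = {4, 5, 6}

{4, 5, 6}


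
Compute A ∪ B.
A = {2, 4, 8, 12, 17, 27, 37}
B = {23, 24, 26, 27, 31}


Set A = {2, 4, 8, 12, 17, 27, 37}
Set B = {23, 24, 26, 27, 31}
A ∪ B includes all elements in either set.
Elements from A: {2, 4, 8, 12, 17, 27, 37}
Elements from B not already included: {23, 24, 26, 31}
A ∪ B = {2, 4, 8, 12, 17, 23, 24, 26, 27, 31, 37}

{2, 4, 8, 12, 17, 23, 24, 26, 27, 31, 37}


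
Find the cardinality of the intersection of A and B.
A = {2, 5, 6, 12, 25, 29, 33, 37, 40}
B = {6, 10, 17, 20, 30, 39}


Set A = {2, 5, 6, 12, 25, 29, 33, 37, 40}
Set B = {6, 10, 17, 20, 30, 39}
A ∩ B = {6}
|A ∩ B| = 1

1


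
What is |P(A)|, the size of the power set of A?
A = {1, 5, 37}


Set A = {1, 5, 37}
|A| = 3
The power set P(A) contains all subsets of A.
|P(A)| = 2^|A| = 2^3 = 8

8


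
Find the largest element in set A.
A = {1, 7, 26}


Set A = {1, 7, 26}
Elements in ascending order: 1, 7, 26
The largest element is 26.

26


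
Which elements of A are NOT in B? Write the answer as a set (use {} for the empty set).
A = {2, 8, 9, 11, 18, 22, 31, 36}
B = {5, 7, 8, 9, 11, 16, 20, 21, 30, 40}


Set A = {2, 8, 9, 11, 18, 22, 31, 36}
Set B = {5, 7, 8, 9, 11, 16, 20, 21, 30, 40}
Check each element of A against B:
2 ∉ B (include), 8 ∈ B, 9 ∈ B, 11 ∈ B, 18 ∉ B (include), 22 ∉ B (include), 31 ∉ B (include), 36 ∉ B (include)
Elements of A not in B: {2, 18, 22, 31, 36}

{2, 18, 22, 31, 36}


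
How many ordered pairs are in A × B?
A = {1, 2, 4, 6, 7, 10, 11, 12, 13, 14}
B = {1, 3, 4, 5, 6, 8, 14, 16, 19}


Set A = {1, 2, 4, 6, 7, 10, 11, 12, 13, 14} has 10 elements.
Set B = {1, 3, 4, 5, 6, 8, 14, 16, 19} has 9 elements.
|A × B| = |A| × |B| = 10 × 9 = 90

90


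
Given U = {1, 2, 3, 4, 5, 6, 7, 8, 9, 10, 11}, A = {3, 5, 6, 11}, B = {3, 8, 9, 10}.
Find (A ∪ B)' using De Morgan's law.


U = {1, 2, 3, 4, 5, 6, 7, 8, 9, 10, 11}
A = {3, 5, 6, 11}, B = {3, 8, 9, 10}
A ∪ B = {3, 5, 6, 8, 9, 10, 11}
(A ∪ B)' = U \ (A ∪ B) = {1, 2, 4, 7}
Verification via A' ∩ B': A' = {1, 2, 4, 7, 8, 9, 10}, B' = {1, 2, 4, 5, 6, 7, 11}
A' ∩ B' = {1, 2, 4, 7} ✓

{1, 2, 4, 7}


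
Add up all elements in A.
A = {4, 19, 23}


Set A = {4, 19, 23}
Sum = 4 + 19 + 23 = 46

46


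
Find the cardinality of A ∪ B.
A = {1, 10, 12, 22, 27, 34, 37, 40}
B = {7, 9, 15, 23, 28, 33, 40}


Set A = {1, 10, 12, 22, 27, 34, 37, 40}, |A| = 8
Set B = {7, 9, 15, 23, 28, 33, 40}, |B| = 7
A ∩ B = {40}, |A ∩ B| = 1
|A ∪ B| = |A| + |B| - |A ∩ B| = 8 + 7 - 1 = 14

14


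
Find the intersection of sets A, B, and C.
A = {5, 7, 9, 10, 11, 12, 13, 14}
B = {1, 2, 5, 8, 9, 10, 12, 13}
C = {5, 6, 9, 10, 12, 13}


Set A = {5, 7, 9, 10, 11, 12, 13, 14}
Set B = {1, 2, 5, 8, 9, 10, 12, 13}
Set C = {5, 6, 9, 10, 12, 13}
First, A ∩ B = {5, 9, 10, 12, 13}
Then, (A ∩ B) ∩ C = {5, 9, 10, 12, 13}

{5, 9, 10, 12, 13}


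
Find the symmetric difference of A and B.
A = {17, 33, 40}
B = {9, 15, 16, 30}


Set A = {17, 33, 40}
Set B = {9, 15, 16, 30}
A △ B = (A \ B) ∪ (B \ A)
Elements in A but not B: {17, 33, 40}
Elements in B but not A: {9, 15, 16, 30}
A △ B = {9, 15, 16, 17, 30, 33, 40}

{9, 15, 16, 17, 30, 33, 40}


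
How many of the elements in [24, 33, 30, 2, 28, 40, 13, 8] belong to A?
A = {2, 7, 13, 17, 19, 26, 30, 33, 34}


Set A = {2, 7, 13, 17, 19, 26, 30, 33, 34}
Candidates: [24, 33, 30, 2, 28, 40, 13, 8]
Check each candidate:
24 ∉ A, 33 ∈ A, 30 ∈ A, 2 ∈ A, 28 ∉ A, 40 ∉ A, 13 ∈ A, 8 ∉ A
Count of candidates in A: 4

4


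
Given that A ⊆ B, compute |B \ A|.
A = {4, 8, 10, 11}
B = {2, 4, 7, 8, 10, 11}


Set A = {4, 8, 10, 11}, |A| = 4
Set B = {2, 4, 7, 8, 10, 11}, |B| = 6
Since A ⊆ B: B \ A = {2, 7}
|B| - |A| = 6 - 4 = 2

2


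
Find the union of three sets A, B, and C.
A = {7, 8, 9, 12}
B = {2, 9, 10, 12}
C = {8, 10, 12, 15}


Set A = {7, 8, 9, 12}
Set B = {2, 9, 10, 12}
Set C = {8, 10, 12, 15}
First, A ∪ B = {2, 7, 8, 9, 10, 12}
Then, (A ∪ B) ∪ C = {2, 7, 8, 9, 10, 12, 15}

{2, 7, 8, 9, 10, 12, 15}


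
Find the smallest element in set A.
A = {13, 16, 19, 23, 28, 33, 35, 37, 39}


Set A = {13, 16, 19, 23, 28, 33, 35, 37, 39}
Elements in ascending order: 13, 16, 19, 23, 28, 33, 35, 37, 39
The smallest element is 13.

13


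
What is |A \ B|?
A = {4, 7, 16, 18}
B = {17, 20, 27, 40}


Set A = {4, 7, 16, 18}
Set B = {17, 20, 27, 40}
A \ B = {4, 7, 16, 18}
|A \ B| = 4

4


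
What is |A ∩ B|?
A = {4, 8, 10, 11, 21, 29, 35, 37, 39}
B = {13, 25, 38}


Set A = {4, 8, 10, 11, 21, 29, 35, 37, 39}
Set B = {13, 25, 38}
A ∩ B = {}
|A ∩ B| = 0

0


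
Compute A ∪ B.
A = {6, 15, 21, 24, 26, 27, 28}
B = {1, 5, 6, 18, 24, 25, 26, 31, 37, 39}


Set A = {6, 15, 21, 24, 26, 27, 28}
Set B = {1, 5, 6, 18, 24, 25, 26, 31, 37, 39}
A ∪ B includes all elements in either set.
Elements from A: {6, 15, 21, 24, 26, 27, 28}
Elements from B not already included: {1, 5, 18, 25, 31, 37, 39}
A ∪ B = {1, 5, 6, 15, 18, 21, 24, 25, 26, 27, 28, 31, 37, 39}

{1, 5, 6, 15, 18, 21, 24, 25, 26, 27, 28, 31, 37, 39}


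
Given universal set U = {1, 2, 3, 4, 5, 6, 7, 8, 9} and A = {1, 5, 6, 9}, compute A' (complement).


Universal set U = {1, 2, 3, 4, 5, 6, 7, 8, 9}
Set A = {1, 5, 6, 9}
A' = U \ A = elements in U but not in A
Checking each element of U:
1 (in A, exclude), 2 (not in A, include), 3 (not in A, include), 4 (not in A, include), 5 (in A, exclude), 6 (in A, exclude), 7 (not in A, include), 8 (not in A, include), 9 (in A, exclude)
A' = {2, 3, 4, 7, 8}

{2, 3, 4, 7, 8}


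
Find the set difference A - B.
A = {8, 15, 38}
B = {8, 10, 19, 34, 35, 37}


Set A = {8, 15, 38}
Set B = {8, 10, 19, 34, 35, 37}
A \ B includes elements in A that are not in B.
Check each element of A:
8 (in B, remove), 15 (not in B, keep), 38 (not in B, keep)
A \ B = {15, 38}

{15, 38}


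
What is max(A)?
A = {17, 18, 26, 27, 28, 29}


Set A = {17, 18, 26, 27, 28, 29}
Elements in ascending order: 17, 18, 26, 27, 28, 29
The largest element is 29.

29


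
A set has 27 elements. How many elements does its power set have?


The set has 27 elements.
The power set contains all possible subsets.
|P(A)| = 2^|A| = 2^27 = 134217728

134217728


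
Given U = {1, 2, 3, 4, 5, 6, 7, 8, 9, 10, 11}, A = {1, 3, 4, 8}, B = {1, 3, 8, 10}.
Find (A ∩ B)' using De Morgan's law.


U = {1, 2, 3, 4, 5, 6, 7, 8, 9, 10, 11}
A = {1, 3, 4, 8}, B = {1, 3, 8, 10}
A ∩ B = {1, 3, 8}
(A ∩ B)' = U \ (A ∩ B) = {2, 4, 5, 6, 7, 9, 10, 11}
Verification via A' ∪ B': A' = {2, 5, 6, 7, 9, 10, 11}, B' = {2, 4, 5, 6, 7, 9, 11}
A' ∪ B' = {2, 4, 5, 6, 7, 9, 10, 11} ✓

{2, 4, 5, 6, 7, 9, 10, 11}


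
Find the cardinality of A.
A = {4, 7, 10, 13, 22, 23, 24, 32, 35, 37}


Set A = {4, 7, 10, 13, 22, 23, 24, 32, 35, 37}
Listing elements: 4, 7, 10, 13, 22, 23, 24, 32, 35, 37
Counting: 10 elements
|A| = 10

10


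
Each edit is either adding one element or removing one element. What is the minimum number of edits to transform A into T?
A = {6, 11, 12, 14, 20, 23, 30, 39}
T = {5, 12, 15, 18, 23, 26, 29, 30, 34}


Set A = {6, 11, 12, 14, 20, 23, 30, 39}
Set T = {5, 12, 15, 18, 23, 26, 29, 30, 34}
Elements to remove from A (in A, not in T): {6, 11, 14, 20, 39} → 5 removals
Elements to add to A (in T, not in A): {5, 15, 18, 26, 29, 34} → 6 additions
Total edits = 5 + 6 = 11

11


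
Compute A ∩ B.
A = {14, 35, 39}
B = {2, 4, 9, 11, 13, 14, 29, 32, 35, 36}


Set A = {14, 35, 39}
Set B = {2, 4, 9, 11, 13, 14, 29, 32, 35, 36}
A ∩ B includes only elements in both sets.
Check each element of A against B:
14 ✓, 35 ✓, 39 ✗
A ∩ B = {14, 35}

{14, 35}


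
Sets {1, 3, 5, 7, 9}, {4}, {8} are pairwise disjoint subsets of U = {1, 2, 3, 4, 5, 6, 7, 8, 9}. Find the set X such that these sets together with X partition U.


U = {1, 2, 3, 4, 5, 6, 7, 8, 9}
Shown blocks: {1, 3, 5, 7, 9}, {4}, {8}
A partition's blocks are pairwise disjoint and cover U, so the missing block = U \ (union of shown blocks).
Union of shown blocks: {1, 3, 4, 5, 7, 8, 9}
Missing block = U \ (union) = {2, 6}

{2, 6}


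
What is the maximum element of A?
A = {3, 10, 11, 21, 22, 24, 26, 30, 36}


Set A = {3, 10, 11, 21, 22, 24, 26, 30, 36}
Elements in ascending order: 3, 10, 11, 21, 22, 24, 26, 30, 36
The largest element is 36.

36


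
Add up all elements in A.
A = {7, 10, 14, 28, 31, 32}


Set A = {7, 10, 14, 28, 31, 32}
Sum = 7 + 10 + 14 + 28 + 31 + 32 = 122

122


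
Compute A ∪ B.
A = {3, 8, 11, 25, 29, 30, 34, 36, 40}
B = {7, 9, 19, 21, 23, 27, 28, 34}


Set A = {3, 8, 11, 25, 29, 30, 34, 36, 40}
Set B = {7, 9, 19, 21, 23, 27, 28, 34}
A ∪ B includes all elements in either set.
Elements from A: {3, 8, 11, 25, 29, 30, 34, 36, 40}
Elements from B not already included: {7, 9, 19, 21, 23, 27, 28}
A ∪ B = {3, 7, 8, 9, 11, 19, 21, 23, 25, 27, 28, 29, 30, 34, 36, 40}

{3, 7, 8, 9, 11, 19, 21, 23, 25, 27, 28, 29, 30, 34, 36, 40}


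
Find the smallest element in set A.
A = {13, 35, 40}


Set A = {13, 35, 40}
Elements in ascending order: 13, 35, 40
The smallest element is 13.

13


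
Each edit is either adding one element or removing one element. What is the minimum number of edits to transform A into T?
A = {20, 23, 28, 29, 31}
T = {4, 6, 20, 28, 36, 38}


Set A = {20, 23, 28, 29, 31}
Set T = {4, 6, 20, 28, 36, 38}
Elements to remove from A (in A, not in T): {23, 29, 31} → 3 removals
Elements to add to A (in T, not in A): {4, 6, 36, 38} → 4 additions
Total edits = 3 + 4 = 7

7


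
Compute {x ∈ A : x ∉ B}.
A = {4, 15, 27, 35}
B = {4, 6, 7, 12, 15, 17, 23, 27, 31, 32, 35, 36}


Set A = {4, 15, 27, 35}
Set B = {4, 6, 7, 12, 15, 17, 23, 27, 31, 32, 35, 36}
Check each element of A against B:
4 ∈ B, 15 ∈ B, 27 ∈ B, 35 ∈ B
Elements of A not in B: {}

{}


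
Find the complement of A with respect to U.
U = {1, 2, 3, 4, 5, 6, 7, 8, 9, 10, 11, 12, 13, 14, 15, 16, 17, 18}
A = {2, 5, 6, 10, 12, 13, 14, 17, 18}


Universal set U = {1, 2, 3, 4, 5, 6, 7, 8, 9, 10, 11, 12, 13, 14, 15, 16, 17, 18}
Set A = {2, 5, 6, 10, 12, 13, 14, 17, 18}
A' = U \ A = elements in U but not in A
Checking each element of U:
1 (not in A, include), 2 (in A, exclude), 3 (not in A, include), 4 (not in A, include), 5 (in A, exclude), 6 (in A, exclude), 7 (not in A, include), 8 (not in A, include), 9 (not in A, include), 10 (in A, exclude), 11 (not in A, include), 12 (in A, exclude), 13 (in A, exclude), 14 (in A, exclude), 15 (not in A, include), 16 (not in A, include), 17 (in A, exclude), 18 (in A, exclude)
A' = {1, 3, 4, 7, 8, 9, 11, 15, 16}

{1, 3, 4, 7, 8, 9, 11, 15, 16}
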